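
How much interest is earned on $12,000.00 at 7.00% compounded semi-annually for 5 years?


Compound interest earned = final amount − principal.
A = P(1 + r/n)^(nt) = $12,000.00 × (1 + 0.07/2)^(2 × 5) = $16,927.19
Interest = A − P = $16,927.19 − $12,000.00 = $4,927.19

Interest = A - P = $4,927.19


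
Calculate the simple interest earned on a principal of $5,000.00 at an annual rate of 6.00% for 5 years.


Simple interest formula: I = P × r × t
I = $5,000.00 × 0.06 × 5
I = $1,500.00

I = P × r × t = $1,500.00


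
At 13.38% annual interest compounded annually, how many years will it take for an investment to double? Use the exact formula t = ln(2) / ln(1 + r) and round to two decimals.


Doubling condition: (1 + r)^t = 2
Take ln of both sides: t × ln(1 + r) = ln(2)
t = ln(2) / ln(1 + r)
t = 0.693147 / 0.125575
t = 5.52

t = ln(2) / ln(1 + r) = 5.52 years


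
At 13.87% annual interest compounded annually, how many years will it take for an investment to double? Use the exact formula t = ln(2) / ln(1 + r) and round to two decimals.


Doubling condition: (1 + r)^t = 2
Take ln of both sides: t × ln(1 + r) = ln(2)
t = ln(2) / ln(1 + r)
t = 0.693147 / 0.129887
t = 5.34

t = ln(2) / ln(1 + r) = 5.34 years


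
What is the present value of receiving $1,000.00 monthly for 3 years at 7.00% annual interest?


Present value of an ordinary annuity: PV = PMT × (1 − (1 + r)^(−n)) / r
Monthly rate r = 0.07/12 ≈ 0.00583333, n = 36
PV = $1,000.00 × (1 − (1 + 0.07/12)^(−36)) / (0.07/12)
PV = $1,000.00 × 32.386464
PV = $32,386.46

PV = PMT × (1-(1+r)^(-n))/r = $32,386.46


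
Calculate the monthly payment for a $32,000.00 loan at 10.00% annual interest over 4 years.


Loan payment formula: PMT = PV × r / (1 − (1 + r)^(−n))
Monthly rate r = 0.1/12 ≈ 0.00833333, n = 48 months
Denominator: 1 − (1 + 0.1/12)^(−48) = 0.328568
PMT = $32,000.00 × (0.1/12) / 0.328568
PMT = $811.60 per month

PMT = PV × r / (1-(1+r)^(-n)) = $811.60/month


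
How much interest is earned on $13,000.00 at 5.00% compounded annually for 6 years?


Compound interest earned = final amount − principal.
A = P(1 + r/n)^(nt) = $13,000.00 × (1 + 0.05/1)^(1 × 6) = $17,421.24
Interest = A − P = $17,421.24 − $13,000.00 = $4,421.24

Interest = A - P = $4,421.24


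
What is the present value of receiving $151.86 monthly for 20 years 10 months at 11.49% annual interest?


Present value of an ordinary annuity: PV = PMT × (1 − (1 + r)^(−n)) / r
Monthly rate r = 0.1149/12 = 0.009575, n = 250
PV = $151.86 × (1 − (1 + 0.1149/12)^(−250)) / (0.1149/12)
PV = $151.86 × 94.795595
PV = $14,395.66

PV = PMT × (1-(1+r)^(-n))/r = $14,395.66


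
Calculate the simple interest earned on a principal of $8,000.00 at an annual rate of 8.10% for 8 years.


Simple interest formula: I = P × r × t
I = $8,000.00 × 0.081 × 8
I = $5,184.00

I = P × r × t = $5,184.00


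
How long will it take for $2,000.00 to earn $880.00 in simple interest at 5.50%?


Rearrange the simple interest formula for t:
I = P × r × t  ⇒  t = I / (P × r)
t = $880.00 / ($2,000.00 × 0.055)
t = 8

t = I/(P×r) = 8 years


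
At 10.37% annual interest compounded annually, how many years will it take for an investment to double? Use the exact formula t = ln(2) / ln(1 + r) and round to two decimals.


Doubling condition: (1 + r)^t = 2
Take ln of both sides: t × ln(1 + r) = ln(2)
t = ln(2) / ln(1 + r)
t = 0.693147 / 0.098668
t = 7.03

t = ln(2) / ln(1 + r) = 7.03 years


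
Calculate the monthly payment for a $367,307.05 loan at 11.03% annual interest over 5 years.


Loan payment formula: PMT = PV × r / (1 − (1 + r)^(−n))
Monthly rate r = 0.1103/12 ≈ 0.00919167, n = 60 months
Denominator: 1 − (1 + 0.1103/12)^(−60) = 0.422462
PMT = $367,307.05 × (0.1103/12) / 0.422462
PMT = $7,991.64 per month

PMT = PV × r / (1-(1+r)^(-n)) = $7,991.64/month


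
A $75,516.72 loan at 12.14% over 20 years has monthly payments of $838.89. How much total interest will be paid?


Total paid over the life of the loan = PMT × n.
Total paid = $838.89 × 240 = $201,333.60
Total interest = total paid − principal = $201,333.60 − $75,516.72 = $125,816.88

Total interest = (PMT × n) - PV = $125,816.88


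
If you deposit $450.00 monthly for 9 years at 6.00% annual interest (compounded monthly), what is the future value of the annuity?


Future value of an ordinary annuity: FV = PMT × ((1 + r)^n − 1) / r
Monthly rate r = 0.06/12 = 0.005, n = 108
FV = $450.00 × ((1 + 0.06/12)^108 − 1) / (0.06/12)
FV = $450.00 × 142.7398998
FV = $64,232.95

FV = PMT × ((1+r)^n - 1)/r = $64,232.95


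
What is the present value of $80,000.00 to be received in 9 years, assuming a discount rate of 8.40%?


Present value formula: PV = FV / (1 + r)^t
PV = $80,000.00 / (1 + 0.084)^9
PV = $80,000.00 / 2.066634
PV = $38,710.29

PV = FV / (1 + r)^t = $38,710.29


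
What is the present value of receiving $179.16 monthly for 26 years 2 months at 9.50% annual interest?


Present value of an ordinary annuity: PV = PMT × (1 − (1 + r)^(−n)) / r
Monthly rate r = 0.095/12 ≈ 0.00791667, n = 314
PV = $179.16 × (1 − (1 + 0.095/12)^(−314)) / (0.095/12)
PV = $179.16 × 115.695781
PV = $20,728.06

PV = PMT × (1-(1+r)^(-n))/r = $20,728.06


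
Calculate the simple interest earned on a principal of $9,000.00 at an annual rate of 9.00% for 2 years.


Simple interest formula: I = P × r × t
I = $9,000.00 × 0.09 × 2
I = $1,620.00

I = P × r × t = $1,620.00


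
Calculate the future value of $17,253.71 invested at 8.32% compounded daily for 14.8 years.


Compound interest formula: A = P(1 + r/n)^(nt)
A = $17,253.71 × (1 + 0.0832/365)^(365 × 14.8)
Growth factor: (1 + 0.0832/365)^5402 = 3.425405
A = $17,253.71 × 3.425405
A = $59,100.94

A = P(1 + r/n)^(nt) = $59,100.94


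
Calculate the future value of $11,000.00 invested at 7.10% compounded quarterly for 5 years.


Compound interest formula: A = P(1 + r/n)^(nt)
A = $11,000.00 × (1 + 0.071/4)^(4 × 5)
Growth factor: (1 + 0.071/4)^20 = 1.4217467
A = $11,000.00 × 1.4217467
A = $15,639.21

A = P(1 + r/n)^(nt) = $15,639.21


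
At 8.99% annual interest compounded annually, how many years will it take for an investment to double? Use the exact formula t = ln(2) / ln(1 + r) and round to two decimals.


Doubling condition: (1 + r)^t = 2
Take ln of both sides: t × ln(1 + r) = ln(2)
t = ln(2) / ln(1 + r)
t = 0.693147 / 0.086086
t = 8.05

t = ln(2) / ln(1 + r) = 8.05 years


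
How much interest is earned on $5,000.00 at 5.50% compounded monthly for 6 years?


Compound interest earned = final amount − principal.
A = P(1 + r/n)^(nt) = $5,000.00 × (1 + 0.055/12)^(12 × 6) = $6,949.60
Interest = A − P = $6,949.60 − $5,000.00 = $1,949.60

Interest = A - P = $1,949.60


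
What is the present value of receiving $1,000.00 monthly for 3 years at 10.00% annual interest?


Present value of an ordinary annuity: PV = PMT × (1 − (1 + r)^(−n)) / r
Monthly rate r = 0.1/12 ≈ 0.00833333, n = 36
PV = $1,000.00 × (1 − (1 + 0.1/12)^(−36)) / (0.1/12)
PV = $1,000.00 × 30.991236
PV = $30,991.24

PV = PMT × (1-(1+r)^(-n))/r = $30,991.24


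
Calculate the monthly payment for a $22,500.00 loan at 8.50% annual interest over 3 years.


Loan payment formula: PMT = PV × r / (1 − (1 + r)^(−n))
Monthly rate r = 0.085/12 ≈ 0.00708333, n = 36 months
Denominator: 1 − (1 + 0.085/12)^(−36) = 0.224387
PMT = $22,500.00 × (0.085/12) / 0.224387
PMT = $710.27 per month

PMT = PV × r / (1-(1+r)^(-n)) = $710.27/month


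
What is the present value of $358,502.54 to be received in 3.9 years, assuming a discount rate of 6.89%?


Present value formula: PV = FV / (1 + r)^t
PV = $358,502.54 / (1 + 0.0689)^3.9
PV = $358,502.54 / 1.2967451
PV = $276,463.39

PV = FV / (1 + r)^t = $276,463.39


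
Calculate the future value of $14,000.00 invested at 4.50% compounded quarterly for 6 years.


Compound interest formula: A = P(1 + r/n)^(nt)
A = $14,000.00 × (1 + 0.045/4)^(4 × 6)
Growth factor: (1 + 0.045/4)^24 = 1.3079912
A = $14,000.00 × 1.3079912
A = $18,311.88

A = P(1 + r/n)^(nt) = $18,311.88


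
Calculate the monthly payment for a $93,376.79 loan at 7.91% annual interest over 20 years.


Loan payment formula: PMT = PV × r / (1 − (1 + r)^(−n))
Monthly rate r = 0.0791/12 ≈ 0.00659167, n = 240 months
Denominator: 1 − (1 + 0.0791/12)^(−240) = 0.793367
PMT = $93,376.79 × (0.0791/12) / 0.793367
PMT = $775.82 per month

PMT = PV × r / (1-(1+r)^(-n)) = $775.82/month


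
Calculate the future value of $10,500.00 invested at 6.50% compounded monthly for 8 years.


Compound interest formula: A = P(1 + r/n)^(nt)
A = $10,500.00 × (1 + 0.065/12)^(12 × 8)
Growth factor: (1 + 0.065/12)^96 = 1.679669
A = $10,500.00 × 1.679669
A = $17,636.52

A = P(1 + r/n)^(nt) = $17,636.52


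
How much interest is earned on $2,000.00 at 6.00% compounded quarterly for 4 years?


Compound interest earned = final amount − principal.
A = P(1 + r/n)^(nt) = $2,000.00 × (1 + 0.06/4)^(4 × 4) = $2,537.97
Interest = A − P = $2,537.97 − $2,000.00 = $537.97

Interest = A - P = $537.97


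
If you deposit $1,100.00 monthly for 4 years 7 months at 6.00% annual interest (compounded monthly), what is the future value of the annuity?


Future value of an ordinary annuity: FV = PMT × ((1 + r)^n − 1) / r
Monthly rate r = 0.06/12 = 0.005, n = 55
FV = $1,100.00 × ((1 + 0.06/12)^55 − 1) / (0.06/12)
FV = $1,100.00 × 63.125775
FV = $69,438.35

FV = PMT × ((1+r)^n - 1)/r = $69,438.35


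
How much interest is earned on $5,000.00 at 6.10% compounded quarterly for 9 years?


Compound interest earned = final amount − principal.
A = P(1 + r/n)^(nt) = $5,000.00 × (1 + 0.061/4)^(4 × 9) = $8,621.80
Interest = A − P = $8,621.80 − $5,000.00 = $3,621.80

Interest = A - P = $3,621.80


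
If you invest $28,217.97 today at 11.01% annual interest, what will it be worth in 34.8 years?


Future value formula: FV = PV × (1 + r)^t
FV = $28,217.97 × (1 + 0.1101)^34.8
FV = $28,217.97 × 37.8966807
FV = $1,069,367.40

FV = PV × (1 + r)^t = $1,069,367.40


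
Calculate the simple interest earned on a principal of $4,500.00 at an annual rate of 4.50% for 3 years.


Simple interest formula: I = P × r × t
I = $4,500.00 × 0.045 × 3
I = $607.50

I = P × r × t = $607.50


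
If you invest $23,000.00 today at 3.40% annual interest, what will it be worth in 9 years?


Future value formula: FV = PV × (1 + r)^t
FV = $23,000.00 × (1 + 0.034)^9
FV = $23,000.00 × 1.3510918
FV = $31,075.11

FV = PV × (1 + r)^t = $31,075.11


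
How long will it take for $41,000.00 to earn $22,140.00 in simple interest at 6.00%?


Rearrange the simple interest formula for t:
I = P × r × t  ⇒  t = I / (P × r)
t = $22,140.00 / ($41,000.00 × 0.06)
t = 9

t = I/(P×r) = 9 years


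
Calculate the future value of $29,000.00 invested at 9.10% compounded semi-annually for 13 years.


Compound interest formula: A = P(1 + r/n)^(nt)
A = $29,000.00 × (1 + 0.091/2)^(2 × 13)
Growth factor: (1 + 0.091/2)^26 = 3.179984
A = $29,000.00 × 3.179984
A = $92,219.54

A = P(1 + r/n)^(nt) = $92,219.54


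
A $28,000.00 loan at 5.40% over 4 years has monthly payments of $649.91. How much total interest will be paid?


Total paid over the life of the loan = PMT × n.
Total paid = $649.91 × 48 = $31,195.68
Total interest = total paid − principal = $31,195.68 − $28,000.00 = $3,195.68

Total interest = (PMT × n) - PV = $3,195.68


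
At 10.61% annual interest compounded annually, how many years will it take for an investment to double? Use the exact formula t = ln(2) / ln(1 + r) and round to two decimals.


Doubling condition: (1 + r)^t = 2
Take ln of both sides: t × ln(1 + r) = ln(2)
t = ln(2) / ln(1 + r)
t = 0.693147 / 0.100840
t = 6.87

t = ln(2) / ln(1 + r) = 6.87 years


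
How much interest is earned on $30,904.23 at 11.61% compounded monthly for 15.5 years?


Compound interest earned = final amount − principal.
A = P(1 + r/n)^(nt) = $30,904.23 × (1 + 0.1161/12)^(12 × 15.5) = $185,266.16
Interest = A − P = $185,266.16 − $30,904.23 = $154,361.93

Interest = A - P = $154,361.93


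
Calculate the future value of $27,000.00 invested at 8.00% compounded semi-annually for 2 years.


Compound interest formula: A = P(1 + r/n)^(nt)
A = $27,000.00 × (1 + 0.08/2)^(2 × 2)
Growth factor: (1 + 0.08/2)^4 = 1.1698586
A = $27,000.00 × 1.1698586
A = $31,586.18

A = P(1 + r/n)^(nt) = $31,586.18


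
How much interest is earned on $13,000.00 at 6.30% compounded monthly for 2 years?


Compound interest earned = final amount − principal.
A = P(1 + r/n)^(nt) = $13,000.00 × (1 + 0.063/12)^(12 × 2) = $14,740.81
Interest = A − P = $14,740.81 − $13,000.00 = $1,740.81

Interest = A - P = $1,740.81


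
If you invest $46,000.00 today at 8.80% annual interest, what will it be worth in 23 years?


Future value formula: FV = PV × (1 + r)^t
FV = $46,000.00 × (1 + 0.088)^23
FV = $46,000.00 × 6.9576823
FV = $320,053.39

FV = PV × (1 + r)^t = $320,053.39


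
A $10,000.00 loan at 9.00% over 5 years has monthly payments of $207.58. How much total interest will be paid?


Total paid over the life of the loan = PMT × n.
Total paid = $207.58 × 60 = $12,454.80
Total interest = total paid − principal = $12,454.80 − $10,000.00 = $2,454.80

Total interest = (PMT × n) - PV = $2,454.80


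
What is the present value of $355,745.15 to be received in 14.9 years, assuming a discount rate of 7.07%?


Present value formula: PV = FV / (1 + r)^t
PV = $355,745.15 / (1 + 0.0707)^14.9
PV = $355,745.15 / 2.7672619
PV = $128,554.93

PV = FV / (1 + r)^t = $128,554.93


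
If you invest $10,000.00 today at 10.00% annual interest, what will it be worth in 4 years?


Future value formula: FV = PV × (1 + r)^t
FV = $10,000.00 × (1 + 0.1)^4
FV = $10,000.00 × 1.464100
FV = $14,641.00

FV = PV × (1 + r)^t = $14,641.00


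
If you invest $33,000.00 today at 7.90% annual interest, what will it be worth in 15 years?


Future value formula: FV = PV × (1 + r)^t
FV = $33,000.00 × (1 + 0.079)^15
FV = $33,000.00 × 3.12839563
FV = $103,237.06

FV = PV × (1 + r)^t = $103,237.06


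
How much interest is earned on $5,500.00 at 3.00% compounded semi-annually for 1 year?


Compound interest earned = final amount − principal.
A = P(1 + r/n)^(nt) = $5,500.00 × (1 + 0.03/2)^(2 × 1) = $5,666.24
Interest = A − P = $5,666.24 − $5,500.00 = $166.24

Interest = A - P = $166.24


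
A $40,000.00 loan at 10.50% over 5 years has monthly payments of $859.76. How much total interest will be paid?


Total paid over the life of the loan = PMT × n.
Total paid = $859.76 × 60 = $51,585.60
Total interest = total paid − principal = $51,585.60 − $40,000.00 = $11,585.60

Total interest = (PMT × n) - PV = $11,585.60


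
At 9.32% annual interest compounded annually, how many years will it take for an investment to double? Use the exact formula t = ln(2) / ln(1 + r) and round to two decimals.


Doubling condition: (1 + r)^t = 2
Take ln of both sides: t × ln(1 + r) = ln(2)
t = ln(2) / ln(1 + r)
t = 0.693147 / 0.089109
t = 7.78

t = ln(2) / ln(1 + r) = 7.78 years


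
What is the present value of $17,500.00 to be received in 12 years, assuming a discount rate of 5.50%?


Present value formula: PV = FV / (1 + r)^t
PV = $17,500.00 / (1 + 0.055)^12
PV = $17,500.00 / 1.901207
PV = $9,204.68

PV = FV / (1 + r)^t = $9,204.68


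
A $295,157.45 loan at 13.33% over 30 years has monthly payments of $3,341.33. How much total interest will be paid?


Total paid over the life of the loan = PMT × n.
Total paid = $3,341.33 × 360 = $1,202,878.80
Total interest = total paid − principal = $1,202,878.80 − $295,157.45 = $907,721.35

Total interest = (PMT × n) - PV = $907,721.35


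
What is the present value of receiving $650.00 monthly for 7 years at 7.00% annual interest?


Present value of an ordinary annuity: PV = PMT × (1 − (1 + r)^(−n)) / r
Monthly rate r = 0.07/12 ≈ 0.00583333, n = 84
PV = $650.00 × (1 − (1 + 0.07/12)^(−84)) / (0.07/12)
PV = $650.00 × 66.257285
PV = $43,067.24

PV = PMT × (1-(1+r)^(-n))/r = $43,067.24


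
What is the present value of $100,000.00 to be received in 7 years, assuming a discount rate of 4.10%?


Present value formula: PV = FV / (1 + r)^t
PV = $100,000.00 / (1 + 0.041)^7
PV = $100,000.00 / 1.3248146
PV = $75,482.26

PV = FV / (1 + r)^t = $75,482.26


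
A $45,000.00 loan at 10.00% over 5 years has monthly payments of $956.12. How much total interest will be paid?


Total paid over the life of the loan = PMT × n.
Total paid = $956.12 × 60 = $57,367.20
Total interest = total paid − principal = $57,367.20 − $45,000.00 = $12,367.20

Total interest = (PMT × n) - PV = $12,367.20


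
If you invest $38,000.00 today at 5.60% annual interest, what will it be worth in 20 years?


Future value formula: FV = PV × (1 + r)^t
FV = $38,000.00 × (1 + 0.056)^20
FV = $38,000.00 × 2.9735714
FV = $112,995.71

FV = PV × (1 + r)^t = $112,995.71


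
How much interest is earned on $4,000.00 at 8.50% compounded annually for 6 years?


Compound interest earned = final amount − principal.
A = P(1 + r/n)^(nt) = $4,000.00 × (1 + 0.085/1)^(1 × 6) = $6,525.87
Interest = A − P = $6,525.87 − $4,000.00 = $2,525.87

Interest = A - P = $2,525.87


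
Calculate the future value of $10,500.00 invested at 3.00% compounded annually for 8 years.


Compound interest formula: A = P(1 + r/n)^(nt)
A = $10,500.00 × (1 + 0.03/1)^(1 × 8)
Growth factor: (1 + 0.03/1)^8 = 1.2667701
A = $10,500.00 × 1.2667701
A = $13,301.09

A = P(1 + r/n)^(nt) = $13,301.09


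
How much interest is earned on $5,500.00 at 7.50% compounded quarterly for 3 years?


Compound interest earned = final amount − principal.
A = P(1 + r/n)^(nt) = $5,500.00 × (1 + 0.075/4)^(4 × 3) = $6,873.44
Interest = A − P = $6,873.44 − $5,500.00 = $1,373.44

Interest = A - P = $1,373.44


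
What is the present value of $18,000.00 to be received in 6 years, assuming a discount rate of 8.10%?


Present value formula: PV = FV / (1 + r)^t
PV = $18,000.00 / (1 + 0.081)^6
PV = $18,000.00 / 1.595711
PV = $11,280.24

PV = FV / (1 + r)^t = $11,280.24


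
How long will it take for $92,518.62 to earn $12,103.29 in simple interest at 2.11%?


Rearrange the simple interest formula for t:
I = P × r × t  ⇒  t = I / (P × r)
t = $12,103.29 / ($92,518.62 × 0.0211)
t = 6.2

t = I/(P×r) = 6.2 years


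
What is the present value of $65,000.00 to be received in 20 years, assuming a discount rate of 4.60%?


Present value formula: PV = FV / (1 + r)^t
PV = $65,000.00 / (1 + 0.046)^20
PV = $65,000.00 / 2.458293
PV = $26,441.11

PV = FV / (1 + r)^t = $26,441.11


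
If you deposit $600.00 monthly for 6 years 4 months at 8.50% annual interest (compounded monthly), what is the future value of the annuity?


Future value of an ordinary annuity: FV = PMT × ((1 + r)^n − 1) / r
Monthly rate r = 0.085/12 ≈ 0.00708333, n = 76
FV = $600.00 × ((1 + 0.085/12)^76 − 1) / (0.085/12)
FV = $600.00 × 100.221370
FV = $60,132.82

FV = PMT × ((1+r)^n - 1)/r = $60,132.82


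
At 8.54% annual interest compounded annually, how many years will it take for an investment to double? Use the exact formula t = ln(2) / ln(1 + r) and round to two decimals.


Doubling condition: (1 + r)^t = 2
Take ln of both sides: t × ln(1 + r) = ln(2)
t = ln(2) / ln(1 + r)
t = 0.693147 / 0.081949
t = 8.46

t = ln(2) / ln(1 + r) = 8.46 years


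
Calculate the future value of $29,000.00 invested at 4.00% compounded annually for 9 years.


Compound interest formula: A = P(1 + r/n)^(nt)
A = $29,000.00 × (1 + 0.04/1)^(1 × 9)
Growth factor: (1 + 0.04/1)^9 = 1.4233118
A = $29,000.00 × 1.4233118
A = $41,276.04

A = P(1 + r/n)^(nt) = $41,276.04


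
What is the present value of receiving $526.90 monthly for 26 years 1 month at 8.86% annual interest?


Present value of an ordinary annuity: PV = PMT × (1 − (1 + r)^(−n)) / r
Monthly rate r = 0.0886/12 ≈ 0.00738333, n = 313
PV = $526.90 × (1 − (1 + 0.0886/12)^(−313)) / (0.0886/12)
PV = $526.90 × 121.894925
PV = $64,226.44

PV = PMT × (1-(1+r)^(-n))/r = $64,226.44


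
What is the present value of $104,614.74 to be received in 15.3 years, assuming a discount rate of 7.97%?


Present value formula: PV = FV / (1 + r)^t
PV = $104,614.74 / (1 + 0.0797)^15.3
PV = $104,614.74 / 3.232492
PV = $32,363.50

PV = FV / (1 + r)^t = $32,363.50


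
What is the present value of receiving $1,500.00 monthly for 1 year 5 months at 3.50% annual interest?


Present value of an ordinary annuity: PV = PMT × (1 − (1 + r)^(−n)) / r
Monthly rate r = 0.035/12 ≈ 0.00291667, n = 17
PV = $1,500.00 × (1 − (1 + 0.035/12)^(−17)) / (0.035/12)
PV = $1,500.00 × 16.561874
PV = $24,842.81

PV = PMT × (1-(1+r)^(-n))/r = $24,842.81


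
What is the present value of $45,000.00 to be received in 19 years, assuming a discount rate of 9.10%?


Present value formula: PV = FV / (1 + r)^t
PV = $45,000.00 / (1 + 0.091)^19
PV = $45,000.00 / 5.232030
PV = $8,600.87

PV = FV / (1 + r)^t = $8,600.87


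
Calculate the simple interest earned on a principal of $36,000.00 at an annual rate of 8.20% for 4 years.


Simple interest formula: I = P × r × t
I = $36,000.00 × 0.082 × 4
I = $11,808.00

I = P × r × t = $11,808.00


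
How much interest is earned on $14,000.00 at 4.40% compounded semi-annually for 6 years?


Compound interest earned = final amount − principal.
A = P(1 + r/n)^(nt) = $14,000.00 × (1 + 0.044/2)^(2 × 6) = $18,177.69
Interest = A − P = $18,177.69 − $14,000.00 = $4,177.69

Interest = A - P = $4,177.69


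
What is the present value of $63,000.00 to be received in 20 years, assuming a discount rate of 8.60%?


Present value formula: PV = FV / (1 + r)^t
PV = $63,000.00 / (1 + 0.086)^20
PV = $63,000.00 / 5.207107
PV = $12,098.85

PV = FV / (1 + r)^t = $12,098.85


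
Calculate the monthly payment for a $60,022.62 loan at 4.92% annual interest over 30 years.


Loan payment formula: PMT = PV × r / (1 − (1 + r)^(−n))
Monthly rate r = 0.0492/12 = 0.0041, n = 360 months
Denominator: 1 − (1 + 0.0492/12)^(−360) = 0.770759
PMT = $60,022.62 × (0.0492/12) / 0.770759
PMT = $319.29 per month

PMT = PV × r / (1-(1+r)^(-n)) = $319.29/month


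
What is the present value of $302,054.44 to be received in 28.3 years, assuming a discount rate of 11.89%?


Present value formula: PV = FV / (1 + r)^t
PV = $302,054.44 / (1 + 0.1189)^28.3
PV = $302,054.44 / 24.032173
PV = $12,568.75

PV = FV / (1 + r)^t = $12,568.75


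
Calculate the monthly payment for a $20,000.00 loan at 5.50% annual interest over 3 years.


Loan payment formula: PMT = PV × r / (1 − (1 + r)^(−n))
Monthly rate r = 0.055/12 ≈ 0.00458333, n = 36 months
Denominator: 1 − (1 + 0.055/12)^(−36) = 0.151787
PMT = $20,000.00 × (0.055/12) / 0.151787
PMT = $603.92 per month

PMT = PV × r / (1-(1+r)^(-n)) = $603.92/month


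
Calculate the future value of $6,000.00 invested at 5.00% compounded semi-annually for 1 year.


Compound interest formula: A = P(1 + r/n)^(nt)
A = $6,000.00 × (1 + 0.05/2)^(2 × 1)
Growth factor: (1 + 0.05/2)^2 = 1.050625
A = $6,000.00 × 1.050625
A = $6,303.75

A = P(1 + r/n)^(nt) = $6,303.75


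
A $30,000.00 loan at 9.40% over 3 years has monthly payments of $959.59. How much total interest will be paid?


Total paid over the life of the loan = PMT × n.
Total paid = $959.59 × 36 = $34,545.24
Total interest = total paid − principal = $34,545.24 − $30,000.00 = $4,545.24

Total interest = (PMT × n) - PV = $4,545.24


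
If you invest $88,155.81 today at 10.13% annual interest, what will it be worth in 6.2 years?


Future value formula: FV = PV × (1 + r)^t
FV = $88,155.81 × (1 + 0.1013)^6.2
FV = $88,155.81 × 1.8189257
FV = $160,348.87

FV = PV × (1 + r)^t = $160,348.87


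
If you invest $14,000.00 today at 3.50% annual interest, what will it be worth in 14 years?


Future value formula: FV = PV × (1 + r)^t
FV = $14,000.00 × (1 + 0.035)^14
FV = $14,000.00 × 1.6186945
FV = $22,661.72

FV = PV × (1 + r)^t = $22,661.72


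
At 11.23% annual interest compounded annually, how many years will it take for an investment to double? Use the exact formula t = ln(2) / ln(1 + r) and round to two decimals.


Doubling condition: (1 + r)^t = 2
Take ln of both sides: t × ln(1 + r) = ln(2)
t = ln(2) / ln(1 + r)
t = 0.693147 / 0.106430
t = 6.51

t = ln(2) / ln(1 + r) = 6.51 years


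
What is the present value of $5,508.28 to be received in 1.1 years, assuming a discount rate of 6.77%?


Present value formula: PV = FV / (1 + r)^t
PV = $5,508.28 / (1 + 0.0677)^1.1
PV = $5,508.28 / 1.074717
PV = $5,125.33

PV = FV / (1 + r)^t = $5,125.33


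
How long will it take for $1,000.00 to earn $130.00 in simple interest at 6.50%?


Rearrange the simple interest formula for t:
I = P × r × t  ⇒  t = I / (P × r)
t = $130.00 / ($1,000.00 × 0.065)
t = 2

t = I/(P×r) = 2 years


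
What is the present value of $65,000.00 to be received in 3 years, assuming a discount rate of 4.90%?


Present value formula: PV = FV / (1 + r)^t
PV = $65,000.00 / (1 + 0.049)^3
PV = $65,000.00 / 1.1543206
PV = $56,310.18

PV = FV / (1 + r)^t = $56,310.18


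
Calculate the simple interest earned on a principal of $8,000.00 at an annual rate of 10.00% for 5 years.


Simple interest formula: I = P × r × t
I = $8,000.00 × 0.1 × 5
I = $4,000.00

I = P × r × t = $4,000.00


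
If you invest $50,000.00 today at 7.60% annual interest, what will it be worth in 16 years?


Future value formula: FV = PV × (1 + r)^t
FV = $50,000.00 × (1 + 0.076)^16
FV = $50,000.00 × 3.228467
FV = $161,423.35

FV = PV × (1 + r)^t = $161,423.35


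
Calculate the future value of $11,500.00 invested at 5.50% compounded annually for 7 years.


Compound interest formula: A = P(1 + r/n)^(nt)
A = $11,500.00 × (1 + 0.055/1)^(1 × 7)
Growth factor: (1 + 0.055/1)^7 = 1.454679
A = $11,500.00 × 1.454679
A = $16,728.81

A = P(1 + r/n)^(nt) = $16,728.81


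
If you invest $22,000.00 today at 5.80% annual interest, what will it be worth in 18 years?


Future value formula: FV = PV × (1 + r)^t
FV = $22,000.00 × (1 + 0.058)^18
FV = $22,000.00 × 2.7589385
FV = $60,696.65

FV = PV × (1 + r)^t = $60,696.65


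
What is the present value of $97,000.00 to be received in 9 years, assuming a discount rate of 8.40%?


Present value formula: PV = FV / (1 + r)^t
PV = $97,000.00 / (1 + 0.084)^9
PV = $97,000.00 / 2.066634
PV = $46,936.23

PV = FV / (1 + r)^t = $46,936.23


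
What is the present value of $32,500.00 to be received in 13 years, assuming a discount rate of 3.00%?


Present value formula: PV = FV / (1 + r)^t
PV = $32,500.00 / (1 + 0.03)^13
PV = $32,500.00 / 1.4685337
PV = $22,130.92

PV = FV / (1 + r)^t = $22,130.92


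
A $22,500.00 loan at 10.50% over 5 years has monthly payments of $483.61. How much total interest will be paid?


Total paid over the life of the loan = PMT × n.
Total paid = $483.61 × 60 = $29,016.60
Total interest = total paid − principal = $29,016.60 − $22,500.00 = $6,516.60

Total interest = (PMT × n) - PV = $6,516.60


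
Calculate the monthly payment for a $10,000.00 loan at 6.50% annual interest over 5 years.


Loan payment formula: PMT = PV × r / (1 − (1 + r)^(−n))
Monthly rate r = 0.065/12 ≈ 0.00541667, n = 60 months
Denominator: 1 − (1 + 0.065/12)^(−60) = 0.276839
PMT = $10,000.00 × (0.065/12) / 0.276839
PMT = $195.66 per month

PMT = PV × r / (1-(1+r)^(-n)) = $195.66/month


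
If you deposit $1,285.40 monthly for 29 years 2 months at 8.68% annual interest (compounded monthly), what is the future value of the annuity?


Future value of an ordinary annuity: FV = PMT × ((1 + r)^n − 1) / r
Monthly rate r = 0.0868/12 ≈ 0.00723333, n = 350
FV = $1,285.40 × ((1 + 0.0868/12)^350 − 1) / (0.0868/12)
FV = $1,285.40 × 1584.384981
FV = $2,036,568.45

FV = PMT × ((1+r)^n - 1)/r = $2,036,568.45


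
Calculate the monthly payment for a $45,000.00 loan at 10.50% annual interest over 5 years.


Loan payment formula: PMT = PV × r / (1 − (1 + r)^(−n))
Monthly rate r = 0.105/12 = 0.00875, n = 60 months
Denominator: 1 − (1 + 0.105/12)^(−60) = 0.407092
PMT = $45,000.00 × (0.105/12) / 0.407092
PMT = $967.23 per month

PMT = PV × r / (1-(1+r)^(-n)) = $967.23/month


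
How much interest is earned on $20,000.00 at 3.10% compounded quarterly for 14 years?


Compound interest earned = final amount − principal.
A = P(1 + r/n)^(nt) = $20,000.00 × (1 + 0.031/4)^(4 × 14) = $30,816.77
Interest = A − P = $30,816.77 − $20,000.00 = $10,816.77

Interest = A - P = $10,816.77


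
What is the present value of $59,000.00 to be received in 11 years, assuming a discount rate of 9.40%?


Present value formula: PV = FV / (1 + r)^t
PV = $59,000.00 / (1 + 0.094)^11
PV = $59,000.00 / 2.686523
PV = $21,961.47

PV = FV / (1 + r)^t = $21,961.47


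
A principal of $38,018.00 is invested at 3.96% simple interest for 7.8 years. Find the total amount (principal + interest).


Total amount formula: A = P(1 + rt) = P + P·r·t
Interest: I = P × r × t = $38,018.00 × 0.0396 × 7.8 = $11,743.00
A = P + I = $38,018.00 + $11,743.00 = $49,761.00

A = P + I = P(1 + rt) = $49,761.00


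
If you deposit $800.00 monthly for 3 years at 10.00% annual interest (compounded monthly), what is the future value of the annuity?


Future value of an ordinary annuity: FV = PMT × ((1 + r)^n − 1) / r
Monthly rate r = 0.1/12 ≈ 0.00833333, n = 36
FV = $800.00 × ((1 + 0.1/12)^36 − 1) / (0.1/12)
FV = $800.00 × 41.781821
FV = $33,425.46

FV = PMT × ((1+r)^n - 1)/r = $33,425.46


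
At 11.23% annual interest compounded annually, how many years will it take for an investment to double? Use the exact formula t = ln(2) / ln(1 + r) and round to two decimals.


Doubling condition: (1 + r)^t = 2
Take ln of both sides: t × ln(1 + r) = ln(2)
t = ln(2) / ln(1 + r)
t = 0.693147 / 0.106430
t = 6.51

t = ln(2) / ln(1 + r) = 6.51 years


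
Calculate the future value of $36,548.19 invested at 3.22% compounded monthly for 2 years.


Compound interest formula: A = P(1 + r/n)^(nt)
A = $36,548.19 × (1 + 0.0322/12)^(12 × 2)
Growth factor: (1 + 0.0322/12)^24 = 1.0664269
A = $36,548.19 × 1.0664269
A = $38,975.97

A = P(1 + r/n)^(nt) = $38,975.97


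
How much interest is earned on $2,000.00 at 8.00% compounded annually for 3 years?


Compound interest earned = final amount − principal.
A = P(1 + r/n)^(nt) = $2,000.00 × (1 + 0.08/1)^(1 × 3) = $2,519.42
Interest = A − P = $2,519.42 − $2,000.00 = $519.42

Interest = A - P = $519.42


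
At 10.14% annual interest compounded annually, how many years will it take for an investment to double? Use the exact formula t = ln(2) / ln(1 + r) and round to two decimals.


Doubling condition: (1 + r)^t = 2
Take ln of both sides: t × ln(1 + r) = ln(2)
t = ln(2) / ln(1 + r)
t = 0.693147 / 0.096582
t = 7.18

t = ln(2) / ln(1 + r) = 7.18 years


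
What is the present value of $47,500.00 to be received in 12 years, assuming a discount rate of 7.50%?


Present value formula: PV = FV / (1 + r)^t
PV = $47,500.00 / (1 + 0.075)^12
PV = $47,500.00 / 2.381780
PV = $19,943.07

PV = FV / (1 + r)^t = $19,943.07


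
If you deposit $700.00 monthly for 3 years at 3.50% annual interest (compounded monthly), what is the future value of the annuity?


Future value of an ordinary annuity: FV = PMT × ((1 + r)^n − 1) / r
Monthly rate r = 0.035/12 ≈ 0.00291667, n = 36
FV = $700.00 × ((1 + 0.035/12)^36 − 1) / (0.035/12)
FV = $700.00 × 37.899729
FV = $26,529.81

FV = PMT × ((1+r)^n - 1)/r = $26,529.81


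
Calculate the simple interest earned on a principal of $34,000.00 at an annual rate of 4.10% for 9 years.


Simple interest formula: I = P × r × t
I = $34,000.00 × 0.041 × 9
I = $12,546.00

I = P × r × t = $12,546.00


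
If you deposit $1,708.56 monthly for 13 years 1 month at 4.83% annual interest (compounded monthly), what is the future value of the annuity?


Future value of an ordinary annuity: FV = PMT × ((1 + r)^n − 1) / r
Monthly rate r = 0.0483/12 = 0.004025, n = 157
FV = $1,708.56 × ((1 + 0.0483/12)^157 − 1) / (0.0483/12)
FV = $1,708.56 × 218.346316
FV = $373,057.78

FV = PMT × ((1+r)^n - 1)/r = $373,057.78


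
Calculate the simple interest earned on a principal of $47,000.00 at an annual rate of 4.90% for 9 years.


Simple interest formula: I = P × r × t
I = $47,000.00 × 0.049 × 9
I = $20,727.00

I = P × r × t = $20,727.00


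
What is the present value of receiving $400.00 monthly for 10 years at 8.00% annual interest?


Present value of an ordinary annuity: PV = PMT × (1 − (1 + r)^(−n)) / r
Monthly rate r = 0.08/12 ≈ 0.00666667, n = 120
PV = $400.00 × (1 − (1 + 0.08/12)^(−120)) / (0.08/12)
PV = $400.00 × 82.421481
PV = $32,968.59

PV = PMT × (1-(1+r)^(-n))/r = $32,968.59


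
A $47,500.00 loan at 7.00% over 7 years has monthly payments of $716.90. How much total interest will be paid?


Total paid over the life of the loan = PMT × n.
Total paid = $716.90 × 84 = $60,219.60
Total interest = total paid − principal = $60,219.60 − $47,500.00 = $12,719.60

Total interest = (PMT × n) - PV = $12,719.60


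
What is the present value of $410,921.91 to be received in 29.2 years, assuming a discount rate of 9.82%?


Present value formula: PV = FV / (1 + r)^t
PV = $410,921.91 / (1 + 0.0982)^29.2
PV = $410,921.91 / 15.413385
PV = $26,660.07

PV = FV / (1 + r)^t = $26,660.07


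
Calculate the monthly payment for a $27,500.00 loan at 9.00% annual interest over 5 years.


Loan payment formula: PMT = PV × r / (1 − (1 + r)^(−n))
Monthly rate r = 0.09/12 = 0.0075, n = 60 months
Denominator: 1 − (1 + 0.09/12)^(−60) = 0.3613003
PMT = $27,500.00 × (0.09/12) / 0.3613003
PMT = $570.85 per month

PMT = PV × r / (1-(1+r)^(-n)) = $570.85/month


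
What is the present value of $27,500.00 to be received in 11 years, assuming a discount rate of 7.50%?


Present value formula: PV = FV / (1 + r)^t
PV = $27,500.00 / (1 + 0.075)^11
PV = $27,500.00 / 2.215609
PV = $12,411.94

PV = FV / (1 + r)^t = $12,411.94


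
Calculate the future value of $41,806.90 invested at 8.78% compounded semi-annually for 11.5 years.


Compound interest formula: A = P(1 + r/n)^(nt)
A = $41,806.90 × (1 + 0.0878/2)^(2 × 11.5)
Growth factor: (1 + 0.0878/2)^23 = 2.6863008
A = $41,806.90 × 2.6863008
A = $112,305.91

A = P(1 + r/n)^(nt) = $112,305.91


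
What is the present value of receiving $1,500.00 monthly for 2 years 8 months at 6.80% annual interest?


Present value of an ordinary annuity: PV = PMT × (1 − (1 + r)^(−n)) / r
Monthly rate r = 0.068/12 ≈ 0.00566667, n = 32
PV = $1,500.00 × (1 − (1 + 0.068/12)^(−32)) / (0.068/12)
PV = $1,500.00 × 29.191001
PV = $43,786.50

PV = PMT × (1-(1+r)^(-n))/r = $43,786.50


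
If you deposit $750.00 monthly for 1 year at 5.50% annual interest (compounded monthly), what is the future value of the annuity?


Future value of an ordinary annuity: FV = PMT × ((1 + r)^n − 1) / r
Monthly rate r = 0.055/12 ≈ 0.00458333, n = 12
FV = $750.00 × ((1 + 0.055/12)^12 − 1) / (0.055/12)
FV = $750.00 × 12.307170
FV = $9,230.38

FV = PMT × ((1+r)^n - 1)/r = $9,230.38


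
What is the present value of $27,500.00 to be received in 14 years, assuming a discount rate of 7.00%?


Present value formula: PV = FV / (1 + r)^t
PV = $27,500.00 / (1 + 0.07)^14
PV = $27,500.00 / 2.578534
PV = $10,664.97

PV = FV / (1 + r)^t = $10,664.97


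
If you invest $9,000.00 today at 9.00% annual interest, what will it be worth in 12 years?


Future value formula: FV = PV × (1 + r)^t
FV = $9,000.00 × (1 + 0.09)^12
FV = $9,000.00 × 2.8126648
FV = $25,313.98

FV = PV × (1 + r)^t = $25,313.98


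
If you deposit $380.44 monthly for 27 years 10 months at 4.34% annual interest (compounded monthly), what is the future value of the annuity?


Future value of an ordinary annuity: FV = PMT × ((1 + r)^n − 1) / r
Monthly rate r = 0.0434/12 ≈ 0.00361667, n = 334
FV = $380.44 × ((1 + 0.0434/12)^334 − 1) / (0.0434/12)
FV = $380.44 × 646.835351
FV = $246,082.04

FV = PMT × ((1+r)^n - 1)/r = $246,082.04


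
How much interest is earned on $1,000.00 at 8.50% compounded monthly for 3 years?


Compound interest earned = final amount − principal.
A = P(1 + r/n)^(nt) = $1,000.00 × (1 + 0.085/12)^(12 × 3) = $1,289.30
Interest = A − P = $1,289.30 − $1,000.00 = $289.30

Interest = A - P = $289.30


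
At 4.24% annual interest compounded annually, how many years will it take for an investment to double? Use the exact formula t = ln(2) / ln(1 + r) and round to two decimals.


Doubling condition: (1 + r)^t = 2
Take ln of both sides: t × ln(1 + r) = ln(2)
t = ln(2) / ln(1 + r)
t = 0.693147 / 0.041526
t = 16.69

t = ln(2) / ln(1 + r) = 16.69 years


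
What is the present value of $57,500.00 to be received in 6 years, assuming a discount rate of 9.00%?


Present value formula: PV = FV / (1 + r)^t
PV = $57,500.00 / (1 + 0.09)^6
PV = $57,500.00 / 1.677100
PV = $34,285.37

PV = FV / (1 + r)^t = $34,285.37


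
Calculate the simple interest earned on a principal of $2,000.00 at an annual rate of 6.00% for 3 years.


Simple interest formula: I = P × r × t
I = $2,000.00 × 0.06 × 3
I = $360.00

I = P × r × t = $360.00


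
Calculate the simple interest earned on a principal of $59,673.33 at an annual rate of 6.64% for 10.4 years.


Simple interest formula: I = P × r × t
I = $59,673.33 × 0.0664 × 10.4
I = $41,208.01

I = P × r × t = $41,208.01


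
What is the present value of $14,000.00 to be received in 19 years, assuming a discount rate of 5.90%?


Present value formula: PV = FV / (1 + r)^t
PV = $14,000.00 / (1 + 0.059)^19
PV = $14,000.00 / 2.971825
PV = $4,710.91

PV = FV / (1 + r)^t = $4,710.91


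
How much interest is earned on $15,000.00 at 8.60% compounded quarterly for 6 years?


Compound interest earned = final amount − principal.
A = P(1 + r/n)^(nt) = $15,000.00 × (1 + 0.086/4)^(4 × 6) = $24,992.64
Interest = A − P = $24,992.64 − $15,000.00 = $9,992.64

Interest = A - P = $9,992.64


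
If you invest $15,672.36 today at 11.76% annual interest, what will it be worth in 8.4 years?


Future value formula: FV = PV × (1 + r)^t
FV = $15,672.36 × (1 + 0.1176)^8.4
FV = $15,672.36 × 2.544519
FV = $39,878.62

FV = PV × (1 + r)^t = $39,878.62


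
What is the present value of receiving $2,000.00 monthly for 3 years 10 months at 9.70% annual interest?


Present value of an ordinary annuity: PV = PMT × (1 − (1 + r)^(−n)) / r
Monthly rate r = 0.097/12 ≈ 0.00808333, n = 46
PV = $2,000.00 × (1 − (1 + 0.097/12)^(−46)) / (0.097/12)
PV = $2,000.00 × 38.288596
PV = $76,577.19

PV = PMT × (1-(1+r)^(-n))/r = $76,577.19


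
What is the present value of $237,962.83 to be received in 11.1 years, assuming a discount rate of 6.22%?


Present value formula: PV = FV / (1 + r)^t
PV = $237,962.83 / (1 + 0.0622)^11.1
PV = $237,962.83 / 1.953844
PV = $121,792.13

PV = FV / (1 + r)^t = $121,792.13


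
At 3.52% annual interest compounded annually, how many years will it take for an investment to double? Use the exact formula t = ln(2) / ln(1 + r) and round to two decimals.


Doubling condition: (1 + r)^t = 2
Take ln of both sides: t × ln(1 + r) = ln(2)
t = ln(2) / ln(1 + r)
t = 0.693147 / 0.034595
t = 20.04

t = ln(2) / ln(1 + r) = 20.04 years


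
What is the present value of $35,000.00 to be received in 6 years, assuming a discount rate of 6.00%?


Present value formula: PV = FV / (1 + r)^t
PV = $35,000.00 / (1 + 0.06)^6
PV = $35,000.00 / 1.418519
PV = $24,673.62

PV = FV / (1 + r)^t = $24,673.62
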